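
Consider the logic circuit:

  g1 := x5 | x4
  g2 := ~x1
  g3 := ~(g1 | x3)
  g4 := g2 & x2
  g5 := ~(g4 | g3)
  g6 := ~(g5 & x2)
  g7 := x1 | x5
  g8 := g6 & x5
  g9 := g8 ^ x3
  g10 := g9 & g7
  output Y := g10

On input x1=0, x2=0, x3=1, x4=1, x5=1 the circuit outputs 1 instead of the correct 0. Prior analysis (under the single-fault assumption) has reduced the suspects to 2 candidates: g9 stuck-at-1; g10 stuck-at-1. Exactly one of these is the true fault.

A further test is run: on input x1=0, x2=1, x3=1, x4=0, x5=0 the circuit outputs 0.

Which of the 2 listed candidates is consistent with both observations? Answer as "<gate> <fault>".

Evaluate each candidate on input x1=0, x2=1, x3=1, x4=0, x5=0:
  g9 stuck-at-1: g1=0, g2=1, g3=0, g4=1, g5=0, g6=1, g7=0, g8=0, g9=1 [stuck-at-1], g10=0 → 0 — matches
  g10 stuck-at-1: g1=0, g2=1, g3=0, g4=1, g5=0, g6=1, g7=0, g8=0, g9=1, g10=1 [stuck-at-1] → 1 — eliminated
Only g9 stuck-at-1 reproduces the observed 0.

g9 stuck-at-1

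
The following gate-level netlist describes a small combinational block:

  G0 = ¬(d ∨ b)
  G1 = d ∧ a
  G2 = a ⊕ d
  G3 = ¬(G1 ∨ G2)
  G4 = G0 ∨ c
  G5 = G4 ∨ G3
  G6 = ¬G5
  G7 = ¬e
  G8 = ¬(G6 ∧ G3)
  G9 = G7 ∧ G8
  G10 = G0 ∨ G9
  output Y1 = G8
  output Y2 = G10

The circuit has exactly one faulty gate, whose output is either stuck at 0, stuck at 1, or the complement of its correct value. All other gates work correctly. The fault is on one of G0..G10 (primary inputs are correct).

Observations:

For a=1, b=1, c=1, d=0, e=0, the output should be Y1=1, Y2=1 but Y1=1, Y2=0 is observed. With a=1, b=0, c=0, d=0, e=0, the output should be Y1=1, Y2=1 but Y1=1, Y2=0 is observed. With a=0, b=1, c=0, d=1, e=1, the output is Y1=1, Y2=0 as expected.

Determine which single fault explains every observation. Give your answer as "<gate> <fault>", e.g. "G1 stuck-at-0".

Fault-free values for test 1 (a=1, b=1, c=1, d=0, e=0): G0=0, G1=0, G2=1, G3=0, G4=1, G5=1, G6=0, G7=1, G8=1, G9=1, G10=1, giving Y1=1, Y2=1. Observed Y1=1, Y2=0.
Test 1: faults giving observed Y1=1, Y2=0 are {G7 stuck-at-0, G7 inverted output, G9 stuck-at-0, G9 inverted output, G10 stuck-at-0, G10 inverted output}.
Test 2 (a=1, b=0, c=0, d=0, e=0): fault-free G0=1, G1=0, G2=1, G3=0, G4=1, G5=1, G6=0, G7=1, G8=1, G9=1, G10=1 → Y1=1, Y2=1; observed Y1=1, Y2=0. Eliminates G7 stuck-at-0, G7 inverted output, G9 stuck-at-0, G9 inverted output.
Test 3 (a=0, b=1, c=0, d=1, e=1): fault-free G0=0, G1=0, G2=1, G3=0, G4=0, G5=0, G6=1, G7=0, G8=1, G9=0, G10=0 → Y1=1, Y2=0; observed Y1=1, Y2=0. Eliminates G10 inverted output.
Only G10 stuck-at-0 is consistent with every test.

G10 stuck-at-0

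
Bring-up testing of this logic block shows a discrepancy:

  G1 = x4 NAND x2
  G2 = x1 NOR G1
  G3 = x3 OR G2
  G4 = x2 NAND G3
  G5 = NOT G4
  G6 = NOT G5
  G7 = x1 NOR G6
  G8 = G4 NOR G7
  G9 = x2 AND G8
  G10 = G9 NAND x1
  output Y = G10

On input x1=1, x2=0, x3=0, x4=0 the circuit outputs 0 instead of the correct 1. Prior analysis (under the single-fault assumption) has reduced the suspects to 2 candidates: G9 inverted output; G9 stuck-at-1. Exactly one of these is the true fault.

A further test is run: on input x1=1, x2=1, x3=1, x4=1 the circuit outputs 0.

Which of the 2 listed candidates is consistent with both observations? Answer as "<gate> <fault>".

G9 stuck-at-1

Evaluate each candidate on input x1=1, x2=1, x3=1, x4=1:
  G9 inverted output: G1=0, G2=0, G3=1, G4=0, G5=1, G6=0, G7=0, G8=1, G9=0 [inverted output], G10=1 → 1 — eliminated
  G9 stuck-at-1: G1=0, G2=0, G3=1, G4=0, G5=1, G6=0, G7=0, G8=1, G9=1 [stuck-at-1], G10=0 → 0 — matches
Only G9 stuck-at-1 reproduces the observed 0.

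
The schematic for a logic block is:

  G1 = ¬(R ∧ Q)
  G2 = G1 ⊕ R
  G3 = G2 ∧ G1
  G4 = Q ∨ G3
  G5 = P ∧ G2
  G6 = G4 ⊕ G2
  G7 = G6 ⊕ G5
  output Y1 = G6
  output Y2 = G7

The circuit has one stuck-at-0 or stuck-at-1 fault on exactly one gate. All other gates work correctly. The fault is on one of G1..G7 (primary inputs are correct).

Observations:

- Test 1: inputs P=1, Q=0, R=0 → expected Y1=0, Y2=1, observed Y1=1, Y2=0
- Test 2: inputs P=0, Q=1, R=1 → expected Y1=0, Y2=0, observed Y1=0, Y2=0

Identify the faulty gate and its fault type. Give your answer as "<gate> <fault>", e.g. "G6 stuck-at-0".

Fault-free values for test 1 (P=1, Q=0, R=0): G1=1, G2=1, G3=1, G4=1, G5=1, G6=0, G7=1, giving Y1=0, Y2=1. Observed Y1=1, Y2=0.
Test 1: faults giving observed Y1=1, Y2=0 are {G3 stuck-at-0, G4 stuck-at-0, G6 stuck-at-1}.
Test 2 (P=0, Q=1, R=1): fault-free G1=0, G2=1, G3=0, G4=1, G5=0, G6=0, G7=0 → Y1=0, Y2=0; observed Y1=0, Y2=0. Eliminates G4 stuck-at-0, G6 stuck-at-1.
Only G3 stuck-at-0 is consistent with every test.

G3 stuck-at-0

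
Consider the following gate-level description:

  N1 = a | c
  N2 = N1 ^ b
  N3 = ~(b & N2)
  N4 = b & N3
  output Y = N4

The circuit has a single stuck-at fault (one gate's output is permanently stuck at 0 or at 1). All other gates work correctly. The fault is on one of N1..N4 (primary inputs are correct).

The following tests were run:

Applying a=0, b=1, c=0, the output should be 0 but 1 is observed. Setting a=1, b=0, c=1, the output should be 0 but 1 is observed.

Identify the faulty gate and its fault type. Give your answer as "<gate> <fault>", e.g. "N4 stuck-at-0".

N4 stuck-at-1

Fault-free values for test 1 (a=0, b=1, c=0): N1=0, N2=1, N3=0, N4=0, giving Y=0. Observed 1.
Test 1: faults giving observed 1 are {N1 stuck-at-1, N2 stuck-at-0, N3 stuck-at-1, N4 stuck-at-1}.
Test 2 (a=1, b=0, c=1): fault-free N1=1, N2=1, N3=1, N4=0 → 0; observed 1. Eliminates N1 stuck-at-1, N2 stuck-at-0, N3 stuck-at-1.
Only N4 stuck-at-1 is consistent with every test.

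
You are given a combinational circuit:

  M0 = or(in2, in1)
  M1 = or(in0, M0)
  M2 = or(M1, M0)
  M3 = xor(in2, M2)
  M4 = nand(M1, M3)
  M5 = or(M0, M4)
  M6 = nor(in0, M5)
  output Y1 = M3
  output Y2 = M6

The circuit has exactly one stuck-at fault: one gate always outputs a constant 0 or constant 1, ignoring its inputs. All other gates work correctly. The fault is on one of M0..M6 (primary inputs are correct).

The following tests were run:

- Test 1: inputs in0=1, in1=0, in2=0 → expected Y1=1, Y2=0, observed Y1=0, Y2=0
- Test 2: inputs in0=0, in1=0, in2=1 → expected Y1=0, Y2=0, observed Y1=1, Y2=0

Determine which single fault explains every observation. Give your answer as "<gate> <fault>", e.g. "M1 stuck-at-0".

M2 stuck-at-0

Fault-free values for test 1 (in0=1, in1=0, in2=0): M0=0, M1=1, M2=1, M3=1, M4=0, M5=0, M6=0, giving Y1=1, Y2=0. Observed Y1=0, Y2=0.
Test 1: faults giving observed Y1=0, Y2=0 are {M1 stuck-at-0, M2 stuck-at-0, M3 stuck-at-0}.
Test 2 (in0=0, in1=0, in2=1): fault-free M0=1, M1=1, M2=1, M3=0, M4=1, M5=1, M6=0 → Y1=0, Y2=0; observed Y1=1, Y2=0. Eliminates M1 stuck-at-0, M3 stuck-at-0.
Only M2 stuck-at-0 is consistent with every test.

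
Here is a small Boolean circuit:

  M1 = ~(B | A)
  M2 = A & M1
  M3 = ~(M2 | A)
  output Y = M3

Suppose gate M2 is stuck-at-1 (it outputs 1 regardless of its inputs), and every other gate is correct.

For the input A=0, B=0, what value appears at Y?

Propagate with M2 forced: M1=1, M2=1 [stuck-at-1], M3=0.
So Y = 0. (Without the fault it would be 1.)

0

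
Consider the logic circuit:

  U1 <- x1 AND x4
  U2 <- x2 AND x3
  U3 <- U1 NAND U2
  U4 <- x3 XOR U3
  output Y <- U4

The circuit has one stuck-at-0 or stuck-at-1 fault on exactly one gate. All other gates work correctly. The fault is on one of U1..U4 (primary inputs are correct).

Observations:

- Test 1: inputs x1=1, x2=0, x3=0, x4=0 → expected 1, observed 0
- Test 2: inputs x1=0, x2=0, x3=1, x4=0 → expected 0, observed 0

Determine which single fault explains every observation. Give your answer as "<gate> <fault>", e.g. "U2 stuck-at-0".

Fault-free values for test 1 (x1=1, x2=0, x3=0, x4=0): U1=0, U2=0, U3=1, U4=1, giving Y=1. Observed 0.
Test 1: faults giving observed 0 are {U3 stuck-at-0, U4 stuck-at-0}.
Test 2 (x1=0, x2=0, x3=1, x4=0): fault-free U1=0, U2=0, U3=1, U4=0 → 0; observed 0. Eliminates U3 stuck-at-0.
Only U4 stuck-at-0 is consistent with every test.

U4 stuck-at-0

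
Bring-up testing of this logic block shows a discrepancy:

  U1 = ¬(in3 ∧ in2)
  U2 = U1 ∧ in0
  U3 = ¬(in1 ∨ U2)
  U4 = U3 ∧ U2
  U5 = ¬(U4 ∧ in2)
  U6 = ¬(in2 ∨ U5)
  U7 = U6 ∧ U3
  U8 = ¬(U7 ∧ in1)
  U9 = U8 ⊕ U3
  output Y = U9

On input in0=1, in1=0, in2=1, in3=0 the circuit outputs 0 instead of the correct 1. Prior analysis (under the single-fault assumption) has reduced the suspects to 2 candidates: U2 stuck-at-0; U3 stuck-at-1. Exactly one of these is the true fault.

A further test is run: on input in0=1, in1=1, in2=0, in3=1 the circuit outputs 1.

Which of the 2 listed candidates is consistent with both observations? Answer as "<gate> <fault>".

U2 stuck-at-0

Evaluate each candidate on input in0=1, in1=1, in2=0, in3=1:
  U2 stuck-at-0: U1=1, U2=0 [stuck-at-0], U3=0, U4=0, U5=1, U6=0, U7=0, U8=1, U9=1 → 1 — matches
  U3 stuck-at-1: U1=1, U2=1, U3=1 [stuck-at-1], U4=1, U5=1, U6=0, U7=0, U8=1, U9=0 → 0 — eliminated
Only U2 stuck-at-0 reproduces the observed 1.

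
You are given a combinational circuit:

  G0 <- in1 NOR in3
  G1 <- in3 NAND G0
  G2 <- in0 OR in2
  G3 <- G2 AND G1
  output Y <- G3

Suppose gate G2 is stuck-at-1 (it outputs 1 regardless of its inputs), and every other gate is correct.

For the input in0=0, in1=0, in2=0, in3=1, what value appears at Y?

1

Propagate with G2 forced: G0=0, G1=1, G2=1 [stuck-at-1], G3=1.
So Y = 1. (Without the fault it would be 0.)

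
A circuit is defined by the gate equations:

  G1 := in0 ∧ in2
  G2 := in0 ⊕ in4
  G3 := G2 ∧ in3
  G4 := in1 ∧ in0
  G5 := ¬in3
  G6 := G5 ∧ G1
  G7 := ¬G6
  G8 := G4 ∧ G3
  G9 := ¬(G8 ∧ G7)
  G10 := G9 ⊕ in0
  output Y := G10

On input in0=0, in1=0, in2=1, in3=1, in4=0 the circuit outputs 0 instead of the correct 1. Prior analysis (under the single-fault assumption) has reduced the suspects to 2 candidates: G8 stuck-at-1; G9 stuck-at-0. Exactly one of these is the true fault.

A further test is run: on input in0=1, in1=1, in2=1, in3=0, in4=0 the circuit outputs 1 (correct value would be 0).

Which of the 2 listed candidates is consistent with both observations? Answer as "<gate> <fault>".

G9 stuck-at-0

Evaluate each candidate on input in0=1, in1=1, in2=1, in3=0, in4=0:
  G8 stuck-at-1: G1=1, G2=1, G3=0, G4=1, G5=1, G6=1, G7=0, G8=1 [stuck-at-1], G9=1, G10=0 → 0 — eliminated
  G9 stuck-at-0: G1=1, G2=1, G3=0, G4=1, G5=1, G6=1, G7=0, G8=0, G9=0 [stuck-at-0], G10=1 → 1 — matches
Only G9 stuck-at-0 reproduces the observed 1.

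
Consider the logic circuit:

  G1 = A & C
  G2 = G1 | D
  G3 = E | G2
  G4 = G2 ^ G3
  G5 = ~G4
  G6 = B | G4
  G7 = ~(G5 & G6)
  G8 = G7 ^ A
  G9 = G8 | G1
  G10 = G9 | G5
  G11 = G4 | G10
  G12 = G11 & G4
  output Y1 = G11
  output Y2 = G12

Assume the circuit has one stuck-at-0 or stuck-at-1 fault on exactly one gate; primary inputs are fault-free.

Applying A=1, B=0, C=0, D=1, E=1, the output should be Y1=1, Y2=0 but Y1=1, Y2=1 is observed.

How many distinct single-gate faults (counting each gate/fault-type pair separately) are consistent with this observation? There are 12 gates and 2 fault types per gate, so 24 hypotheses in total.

Fault-free: G1=0, G2=1, G3=1, G4=0, G5=1, G6=0, G7=1, G8=0, G9=0, G10=1, G11=1, G12=0 → Y1=1, Y2=0. Observed Y1=1, Y2=1.
  G1: none of the 2 fault types match ✗
  G2: stuck-at-0 ✓; others ✗
  G3: stuck-at-0 ✓; others ✗
  G4: stuck-at-1 ✓; others ✗
  G5: none of the 2 fault types match ✗
  G6: none of the 2 fault types match ✗
  G7: none of the 2 fault types match ✗
  G8: none of the 2 fault types match ✗
  G9: none of the 2 fault types match ✗
  G10: none of the 2 fault types match ✗
  G11: none of the 2 fault types match ✗
  G12: stuck-at-1 ✓; others ✗
Consistent faults: {G2 stuck-at-0, G3 stuck-at-0, G4 stuck-at-1, G12 stuck-at-1} — 4 in all.

4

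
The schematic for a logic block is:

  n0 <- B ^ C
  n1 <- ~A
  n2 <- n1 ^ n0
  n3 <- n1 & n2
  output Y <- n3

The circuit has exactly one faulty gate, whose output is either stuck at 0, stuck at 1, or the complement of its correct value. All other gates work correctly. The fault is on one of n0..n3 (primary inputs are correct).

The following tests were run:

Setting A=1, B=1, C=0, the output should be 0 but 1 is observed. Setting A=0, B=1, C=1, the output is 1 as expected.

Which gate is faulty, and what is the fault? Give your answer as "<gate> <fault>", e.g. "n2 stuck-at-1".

n3 stuck-at-1

Fault-free values for test 1 (A=1, B=1, C=0): n0=1, n1=0, n2=1, n3=0, giving Y=0. Observed 1.
Test 1: faults giving observed 1 are {n3 stuck-at-1, n3 inverted output}.
Test 2 (A=0, B=1, C=1): fault-free n0=0, n1=1, n2=1, n3=1 → 1; observed 1. Eliminates n3 inverted output.
Only n3 stuck-at-1 is consistent with every test.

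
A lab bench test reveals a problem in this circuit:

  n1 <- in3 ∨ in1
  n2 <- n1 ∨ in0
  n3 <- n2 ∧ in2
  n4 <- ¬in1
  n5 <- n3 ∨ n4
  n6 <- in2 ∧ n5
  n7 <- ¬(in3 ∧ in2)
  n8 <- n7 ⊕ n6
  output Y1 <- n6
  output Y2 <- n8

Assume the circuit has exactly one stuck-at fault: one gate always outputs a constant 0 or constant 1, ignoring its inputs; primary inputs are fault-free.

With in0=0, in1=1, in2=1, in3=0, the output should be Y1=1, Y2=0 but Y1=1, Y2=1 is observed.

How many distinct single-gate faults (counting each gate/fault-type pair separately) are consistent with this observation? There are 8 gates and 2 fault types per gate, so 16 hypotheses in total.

Fault-free: n1=1, n2=1, n3=1, n4=0, n5=1, n6=1, n7=1, n8=0 → Y1=1, Y2=0. Observed Y1=1, Y2=1.
  n1: none of the 2 fault types match ✗
  n2: none of the 2 fault types match ✗
  n3: none of the 2 fault types match ✗
  n4: none of the 2 fault types match ✗
  n5: none of the 2 fault types match ✗
  n6: none of the 2 fault types match ✗
  n7: stuck-at-0 ✓; others ✗
  n8: stuck-at-1 ✓; others ✗
Consistent faults: {n7 stuck-at-0, n8 stuck-at-1} — 2 in all.

2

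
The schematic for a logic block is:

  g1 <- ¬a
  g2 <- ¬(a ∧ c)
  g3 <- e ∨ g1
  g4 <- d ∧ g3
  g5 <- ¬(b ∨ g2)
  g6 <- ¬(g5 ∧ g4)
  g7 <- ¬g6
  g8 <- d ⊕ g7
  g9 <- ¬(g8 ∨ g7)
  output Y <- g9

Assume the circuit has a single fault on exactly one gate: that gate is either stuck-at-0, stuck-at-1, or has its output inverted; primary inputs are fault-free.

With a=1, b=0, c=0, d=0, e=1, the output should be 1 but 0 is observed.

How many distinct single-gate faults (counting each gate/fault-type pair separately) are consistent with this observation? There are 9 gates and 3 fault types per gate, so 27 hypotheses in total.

8

Fault-free: g1=0, g2=1, g3=1, g4=0, g5=0, g6=1, g7=0, g8=0, g9=1 → 1. Observed 0.
  g1: none of the 3 fault types match ✗
  g2: none of the 3 fault types match ✗
  g3: none of the 3 fault types match ✗
  g4: none of the 3 fault types match ✗
  g5: none of the 3 fault types match ✗
  g6: stuck-at-0, inverted output ✓; others ✗
  g7: stuck-at-1, inverted output ✓; others ✗
  g8: stuck-at-1, inverted output ✓; others ✗
  g9: stuck-at-0, inverted output ✓; others ✗
Consistent faults: {g6 stuck-at-0, g6 inverted output, g7 stuck-at-1, g7 inverted output, g8 stuck-at-1, g8 inverted output, g9 stuck-at-0, g9 inverted output} — 8 in all.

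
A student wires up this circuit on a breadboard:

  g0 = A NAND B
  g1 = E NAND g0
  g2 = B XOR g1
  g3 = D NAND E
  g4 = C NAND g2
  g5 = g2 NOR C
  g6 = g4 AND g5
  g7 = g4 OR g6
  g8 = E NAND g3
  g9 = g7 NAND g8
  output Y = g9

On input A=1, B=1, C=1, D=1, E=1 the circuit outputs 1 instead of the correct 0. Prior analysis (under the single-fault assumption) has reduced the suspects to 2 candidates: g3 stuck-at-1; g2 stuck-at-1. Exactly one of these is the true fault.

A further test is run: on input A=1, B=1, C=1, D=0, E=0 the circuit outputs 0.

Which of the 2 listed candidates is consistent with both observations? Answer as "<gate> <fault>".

g3 stuck-at-1

Evaluate each candidate on input A=1, B=1, C=1, D=0, E=0:
  g3 stuck-at-1: g0=0, g1=1, g2=0, g3=1 [stuck-at-1], g4=1, g5=0, g6=0, g7=1, g8=1, g9=0 → 0 — matches
  g2 stuck-at-1: g0=0, g1=1, g2=1 [stuck-at-1], g3=1, g4=0, g5=0, g6=0, g7=0, g8=1, g9=1 → 1 — eliminated
Only g3 stuck-at-1 reproduces the observed 0.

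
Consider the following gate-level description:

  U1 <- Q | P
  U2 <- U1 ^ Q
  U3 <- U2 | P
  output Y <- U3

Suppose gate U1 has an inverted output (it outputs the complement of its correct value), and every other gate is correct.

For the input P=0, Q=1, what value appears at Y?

1

Propagate with U1 forced: U1=0 [inverted output], U2=1, U3=1.
So Y = 1. (Without the fault it would be 0.)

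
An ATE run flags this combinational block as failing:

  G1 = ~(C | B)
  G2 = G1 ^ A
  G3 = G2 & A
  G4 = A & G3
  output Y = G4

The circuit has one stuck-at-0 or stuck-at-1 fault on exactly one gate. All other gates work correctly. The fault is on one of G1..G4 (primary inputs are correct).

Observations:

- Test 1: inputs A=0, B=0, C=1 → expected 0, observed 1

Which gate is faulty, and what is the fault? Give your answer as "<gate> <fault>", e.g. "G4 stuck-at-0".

G4 stuck-at-1

Fault-free values for test 1 (A=0, B=0, C=1): G1=0, G2=0, G3=0, G4=0, giving Y=0. Observed 1.
Test 1: faults giving observed 1 are {G4 stuck-at-1}.
Only G4 stuck-at-1 is consistent with every test.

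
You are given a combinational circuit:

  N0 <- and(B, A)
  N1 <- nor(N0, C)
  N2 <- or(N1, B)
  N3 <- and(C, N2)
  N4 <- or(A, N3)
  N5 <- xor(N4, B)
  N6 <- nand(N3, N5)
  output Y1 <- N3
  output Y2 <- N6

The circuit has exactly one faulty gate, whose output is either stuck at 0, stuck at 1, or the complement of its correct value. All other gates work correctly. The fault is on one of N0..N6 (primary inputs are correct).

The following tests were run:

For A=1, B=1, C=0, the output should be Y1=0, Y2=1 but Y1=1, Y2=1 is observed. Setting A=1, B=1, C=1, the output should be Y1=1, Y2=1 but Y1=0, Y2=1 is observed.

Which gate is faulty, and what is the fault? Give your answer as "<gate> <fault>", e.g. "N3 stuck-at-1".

N3 inverted output

Fault-free values for test 1 (A=1, B=1, C=0): N0=1, N1=0, N2=1, N3=0, N4=1, N5=0, N6=1, giving Y1=0, Y2=1. Observed Y1=1, Y2=1.
Test 1: faults giving observed Y1=1, Y2=1 are {N3 stuck-at-1, N3 inverted output}.
Test 2 (A=1, B=1, C=1): fault-free N0=1, N1=0, N2=1, N3=1, N4=1, N5=0, N6=1 → Y1=1, Y2=1; observed Y1=0, Y2=1. Eliminates N3 stuck-at-1.
Only N3 inverted output is consistent with every test.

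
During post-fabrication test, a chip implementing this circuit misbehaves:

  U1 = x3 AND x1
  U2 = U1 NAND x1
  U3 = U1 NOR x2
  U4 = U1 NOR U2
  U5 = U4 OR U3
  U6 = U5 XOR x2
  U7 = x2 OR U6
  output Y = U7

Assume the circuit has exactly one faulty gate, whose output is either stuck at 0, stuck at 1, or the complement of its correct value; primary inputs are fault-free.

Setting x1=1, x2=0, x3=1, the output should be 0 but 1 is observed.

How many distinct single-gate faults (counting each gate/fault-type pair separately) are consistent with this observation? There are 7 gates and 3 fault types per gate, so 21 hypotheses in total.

12

Fault-free: U1=1, U2=0, U3=0, U4=0, U5=0, U6=0, U7=0 → 0. Observed 1.
  U1: stuck-at-0, inverted output ✓; others ✗
  U2: none of the 3 fault types match ✗
  U3: stuck-at-1, inverted output ✓; others ✗
  U4: stuck-at-1, inverted output ✓; others ✗
  U5: stuck-at-1, inverted output ✓; others ✗
  U6: stuck-at-1, inverted output ✓; others ✗
  U7: stuck-at-1, inverted output ✓; others ✗
Consistent faults: {U1 stuck-at-0, U1 inverted output, U3 stuck-at-1, U3 inverted output, U4 stuck-at-1, U4 inverted output, U5 stuck-at-1, U5 inverted output, U6 stuck-at-1, U6 inverted output, U7 stuck-at-1, U7 inverted output} — 12 in all.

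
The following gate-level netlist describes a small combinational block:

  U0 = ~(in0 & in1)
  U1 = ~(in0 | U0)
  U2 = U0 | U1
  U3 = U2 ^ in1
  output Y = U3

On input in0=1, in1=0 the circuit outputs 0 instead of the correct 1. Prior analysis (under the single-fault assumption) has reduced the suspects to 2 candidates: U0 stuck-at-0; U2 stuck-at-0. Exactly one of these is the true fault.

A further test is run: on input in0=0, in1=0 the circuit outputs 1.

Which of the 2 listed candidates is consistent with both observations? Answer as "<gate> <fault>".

U0 stuck-at-0

Evaluate each candidate on input in0=0, in1=0:
  U0 stuck-at-0: U0=0 [stuck-at-0], U1=1, U2=1, U3=1 → 1 — matches
  U2 stuck-at-0: U0=1, U1=0, U2=0 [stuck-at-0], U3=0 → 0 — eliminated
Only U0 stuck-at-0 reproduces the observed 1.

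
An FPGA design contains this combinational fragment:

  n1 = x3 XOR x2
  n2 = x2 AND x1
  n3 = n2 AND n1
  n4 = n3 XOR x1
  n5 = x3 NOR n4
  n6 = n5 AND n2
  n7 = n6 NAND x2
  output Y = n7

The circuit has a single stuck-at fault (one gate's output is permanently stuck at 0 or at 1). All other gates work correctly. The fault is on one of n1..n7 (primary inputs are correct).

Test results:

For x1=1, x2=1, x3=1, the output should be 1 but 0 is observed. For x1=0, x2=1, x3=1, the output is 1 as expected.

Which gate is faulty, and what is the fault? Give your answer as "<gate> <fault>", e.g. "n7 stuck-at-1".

Fault-free values for test 1 (x1=1, x2=1, x3=1): n1=0, n2=1, n3=0, n4=1, n5=0, n6=0, n7=1, giving Y=1. Observed 0.
Test 1: faults giving observed 0 are {n5 stuck-at-1, n6 stuck-at-1, n7 stuck-at-0}.
Test 2 (x1=0, x2=1, x3=1): fault-free n1=0, n2=0, n3=0, n4=0, n5=0, n6=0, n7=1 → 1; observed 1. Eliminates n6 stuck-at-1, n7 stuck-at-0.
Only n5 stuck-at-1 is consistent with every test.

n5 stuck-at-1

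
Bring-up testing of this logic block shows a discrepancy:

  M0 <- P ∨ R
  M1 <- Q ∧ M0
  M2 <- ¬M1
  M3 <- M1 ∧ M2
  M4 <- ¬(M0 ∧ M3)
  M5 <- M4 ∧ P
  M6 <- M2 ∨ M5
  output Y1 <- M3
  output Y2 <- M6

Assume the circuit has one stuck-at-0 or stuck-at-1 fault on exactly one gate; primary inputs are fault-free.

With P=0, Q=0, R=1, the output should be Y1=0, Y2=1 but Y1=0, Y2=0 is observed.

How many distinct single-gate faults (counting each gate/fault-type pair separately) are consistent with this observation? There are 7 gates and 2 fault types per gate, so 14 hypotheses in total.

Fault-free: M0=1, M1=0, M2=1, M3=0, M4=1, M5=0, M6=1 → Y1=0, Y2=1. Observed Y1=0, Y2=0.
  M0 stuck-at-0: output Y1=0, Y2=1 ✗
  M0 stuck-at-1: output Y1=0, Y2=1 ✗
  M1 stuck-at-0: output Y1=0, Y2=1 ✗
  M1 stuck-at-1: output Y1=0, Y2=0 ✓
  M2 stuck-at-0: output Y1=0, Y2=0 ✓
  M2 stuck-at-1: output Y1=0, Y2=1 ✗
  M3 stuck-at-0: output Y1=0, Y2=1 ✗
  M3 stuck-at-1: output Y1=1, Y2=1 ✗
  M4 stuck-at-0: output Y1=0, Y2=1 ✗
  M4 stuck-at-1: output Y1=0, Y2=1 ✗
  M5 stuck-at-0: output Y1=0, Y2=1 ✗
  M5 stuck-at-1: output Y1=0, Y2=1 ✗
  M6 stuck-at-0: output Y1=0, Y2=0 ✓
  M6 stuck-at-1: output Y1=0, Y2=1 ✗
Consistent faults: {M1 stuck-at-1, M2 stuck-at-0, M6 stuck-at-0} — 3 in all.

3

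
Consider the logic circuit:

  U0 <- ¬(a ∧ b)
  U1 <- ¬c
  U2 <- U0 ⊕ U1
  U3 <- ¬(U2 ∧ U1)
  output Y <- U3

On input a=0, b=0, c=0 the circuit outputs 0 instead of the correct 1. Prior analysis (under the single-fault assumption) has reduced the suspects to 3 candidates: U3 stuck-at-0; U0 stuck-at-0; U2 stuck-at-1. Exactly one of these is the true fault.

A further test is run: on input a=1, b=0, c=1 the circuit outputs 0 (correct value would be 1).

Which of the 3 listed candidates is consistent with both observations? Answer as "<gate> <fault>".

Evaluate each candidate on input a=1, b=0, c=1:
  U3 stuck-at-0: U0=1, U1=0, U2=1, U3=0 [stuck-at-0] → 0 — matches
  U0 stuck-at-0: U0=0 [stuck-at-0], U1=0, U2=0, U3=1 → 1 — eliminated
  U2 stuck-at-1: U0=1, U1=0, U2=1 [stuck-at-1], U3=1 → 1 — eliminated
Only U3 stuck-at-0 reproduces the observed 0.

U3 stuck-at-0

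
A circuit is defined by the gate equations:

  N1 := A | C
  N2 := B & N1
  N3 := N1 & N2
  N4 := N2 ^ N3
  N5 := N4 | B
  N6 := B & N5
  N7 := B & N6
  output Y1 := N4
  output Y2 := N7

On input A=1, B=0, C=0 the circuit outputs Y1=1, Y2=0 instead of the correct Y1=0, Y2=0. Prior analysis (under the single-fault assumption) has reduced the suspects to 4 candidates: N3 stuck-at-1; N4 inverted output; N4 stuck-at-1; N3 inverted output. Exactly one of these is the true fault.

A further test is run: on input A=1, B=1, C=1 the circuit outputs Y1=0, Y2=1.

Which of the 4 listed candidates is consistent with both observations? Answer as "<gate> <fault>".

Evaluate each candidate on input A=1, B=1, C=1:
  N3 stuck-at-1: N1=1, N2=1, N3=1 [stuck-at-1], N4=0, N5=1, N6=1, N7=1 → Y1=0, Y2=1 — matches
  N4 inverted output: N1=1, N2=1, N3=1, N4=1 [inverted output], N5=1, N6=1, N7=1 → Y1=1, Y2=1 — eliminated
  N4 stuck-at-1: N1=1, N2=1, N3=1, N4=1 [stuck-at-1], N5=1, N6=1, N7=1 → Y1=1, Y2=1 — eliminated
  N3 inverted output: N1=1, N2=1, N3=0 [inverted output], N4=1, N5=1, N6=1, N7=1 → Y1=1, Y2=1 — eliminated
Only N3 stuck-at-1 reproduces the observed Y1=0, Y2=1.

N3 stuck-at-1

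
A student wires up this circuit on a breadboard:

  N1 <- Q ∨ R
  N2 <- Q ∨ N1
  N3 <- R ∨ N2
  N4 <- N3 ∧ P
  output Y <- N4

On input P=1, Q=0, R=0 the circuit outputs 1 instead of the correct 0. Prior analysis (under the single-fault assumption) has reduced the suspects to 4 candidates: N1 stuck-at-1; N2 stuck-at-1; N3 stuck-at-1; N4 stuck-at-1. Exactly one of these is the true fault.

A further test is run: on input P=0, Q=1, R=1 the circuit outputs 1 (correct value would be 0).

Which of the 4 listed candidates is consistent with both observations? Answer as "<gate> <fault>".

Evaluate each candidate on input P=0, Q=1, R=1:
  N1 stuck-at-1: N1=1 [stuck-at-1], N2=1, N3=1, N4=0 → 0 — eliminated
  N2 stuck-at-1: N1=1, N2=1 [stuck-at-1], N3=1, N4=0 → 0 — eliminated
  N3 stuck-at-1: N1=1, N2=1, N3=1 [stuck-at-1], N4=0 → 0 — eliminated
  N4 stuck-at-1: N1=1, N2=1, N3=1, N4=1 [stuck-at-1] → 1 — matches
Only N4 stuck-at-1 reproduces the observed 1.

N4 stuck-at-1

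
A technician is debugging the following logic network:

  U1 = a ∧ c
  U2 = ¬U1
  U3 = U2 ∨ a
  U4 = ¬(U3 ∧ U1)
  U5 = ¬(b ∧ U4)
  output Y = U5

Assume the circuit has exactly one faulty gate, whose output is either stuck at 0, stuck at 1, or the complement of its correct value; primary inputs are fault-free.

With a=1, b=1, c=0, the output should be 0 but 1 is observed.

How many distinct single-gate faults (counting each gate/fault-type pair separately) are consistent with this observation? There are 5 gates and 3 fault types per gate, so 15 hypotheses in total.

6

Fault-free: U1=0, U2=1, U3=1, U4=1, U5=0 → 0. Observed 1.
  U1: stuck-at-1, inverted output ✓; others ✗
  U2: none of the 3 fault types match ✗
  U3: none of the 3 fault types match ✗
  U4: stuck-at-0, inverted output ✓; others ✗
  U5: stuck-at-1, inverted output ✓; others ✗
Consistent faults: {U1 stuck-at-1, U1 inverted output, U4 stuck-at-0, U4 inverted output, U5 stuck-at-1, U5 inverted output} — 6 in all.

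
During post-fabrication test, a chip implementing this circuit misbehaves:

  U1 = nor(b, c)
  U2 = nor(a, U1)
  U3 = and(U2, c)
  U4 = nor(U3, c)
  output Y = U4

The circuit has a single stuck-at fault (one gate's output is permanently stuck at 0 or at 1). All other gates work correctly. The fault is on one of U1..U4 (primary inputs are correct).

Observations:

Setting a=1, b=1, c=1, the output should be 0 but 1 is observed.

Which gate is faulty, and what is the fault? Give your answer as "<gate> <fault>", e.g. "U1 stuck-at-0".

U4 stuck-at-1

Fault-free values for test 1 (a=1, b=1, c=1): U1=0, U2=0, U3=0, U4=0, giving Y=0. Observed 1.
Test 1: faults giving observed 1 are {U4 stuck-at-1}.
Only U4 stuck-at-1 is consistent with every test.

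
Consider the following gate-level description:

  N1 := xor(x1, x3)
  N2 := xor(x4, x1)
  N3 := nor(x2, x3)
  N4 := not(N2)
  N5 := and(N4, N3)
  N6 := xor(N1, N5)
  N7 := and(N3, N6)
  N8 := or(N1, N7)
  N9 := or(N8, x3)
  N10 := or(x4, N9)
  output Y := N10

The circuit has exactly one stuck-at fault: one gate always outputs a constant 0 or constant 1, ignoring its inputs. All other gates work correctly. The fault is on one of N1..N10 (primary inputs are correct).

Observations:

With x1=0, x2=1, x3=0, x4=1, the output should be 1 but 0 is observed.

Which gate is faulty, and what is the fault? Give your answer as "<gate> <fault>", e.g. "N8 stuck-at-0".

Fault-free values for test 1 (x1=0, x2=1, x3=0, x4=1): N1=0, N2=1, N3=0, N4=0, N5=0, N6=0, N7=0, N8=0, N9=0, N10=1, giving Y=1. Observed 0.
Test 1: faults giving observed 0 are {N10 stuck-at-0}.
Only N10 stuck-at-0 is consistent with every test.

N10 stuck-at-0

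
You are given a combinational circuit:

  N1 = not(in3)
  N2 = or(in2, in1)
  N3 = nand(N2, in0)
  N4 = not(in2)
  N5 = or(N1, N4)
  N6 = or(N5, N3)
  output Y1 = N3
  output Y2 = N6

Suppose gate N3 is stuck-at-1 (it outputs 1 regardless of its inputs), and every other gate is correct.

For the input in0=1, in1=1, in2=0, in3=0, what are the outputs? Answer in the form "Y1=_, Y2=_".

Propagate with N3 forced: N1=1, N2=1, N3=1 [stuck-at-1], N4=1, N5=1, N6=1.
So the outputs are Y1=1, Y2=1. (Without the fault they would be Y1=0, Y2=1.)

Y1=1, Y2=1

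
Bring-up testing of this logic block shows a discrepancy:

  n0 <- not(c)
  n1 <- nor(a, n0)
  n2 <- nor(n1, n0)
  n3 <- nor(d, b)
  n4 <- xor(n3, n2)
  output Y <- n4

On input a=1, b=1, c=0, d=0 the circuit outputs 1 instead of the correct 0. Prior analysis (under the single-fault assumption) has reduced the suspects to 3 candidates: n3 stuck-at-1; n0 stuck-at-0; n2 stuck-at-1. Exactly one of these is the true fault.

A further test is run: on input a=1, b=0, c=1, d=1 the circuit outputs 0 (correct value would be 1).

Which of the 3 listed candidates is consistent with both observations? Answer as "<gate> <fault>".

n3 stuck-at-1

Evaluate each candidate on input a=1, b=0, c=1, d=1:
  n3 stuck-at-1: n0=0, n1=0, n2=1, n3=1 [stuck-at-1], n4=0 → 0 — matches
  n0 stuck-at-0: n0=0 [stuck-at-0], n1=0, n2=1, n3=0, n4=1 → 1 — eliminated
  n2 stuck-at-1: n0=0, n1=0, n2=1 [stuck-at-1], n3=0, n4=1 → 1 — eliminated
Only n3 stuck-at-1 reproduces the observed 0.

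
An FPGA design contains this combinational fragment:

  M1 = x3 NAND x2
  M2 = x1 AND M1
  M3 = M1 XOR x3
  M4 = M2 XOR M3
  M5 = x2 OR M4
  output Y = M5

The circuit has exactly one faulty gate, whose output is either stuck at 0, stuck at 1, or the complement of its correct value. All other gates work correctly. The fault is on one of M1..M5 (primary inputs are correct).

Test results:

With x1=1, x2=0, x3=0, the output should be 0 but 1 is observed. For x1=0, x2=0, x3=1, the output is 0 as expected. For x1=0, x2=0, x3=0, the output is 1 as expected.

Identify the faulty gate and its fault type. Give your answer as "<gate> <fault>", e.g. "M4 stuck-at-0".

Fault-free values for test 1 (x1=1, x2=0, x3=0): M1=1, M2=1, M3=1, M4=0, M5=0, giving Y=0. Observed 1.
Test 1: faults giving observed 1 are {M2 stuck-at-0, M2 inverted output, M3 stuck-at-0, M3 inverted output, M4 stuck-at-1, M4 inverted output, M5 stuck-at-1, M5 inverted output}.
Test 2 (x1=0, x2=0, x3=1): fault-free M1=1, M2=0, M3=0, M4=0, M5=0 → 0; observed 0. Eliminates M2 inverted output, M3 inverted output, M4 stuck-at-1, M4 inverted output, M5 stuck-at-1, M5 inverted output.
Test 3 (x1=0, x2=0, x3=0): fault-free M1=1, M2=0, M3=1, M4=1, M5=1 → 1; observed 1. Eliminates M3 stuck-at-0.
Only M2 stuck-at-0 is consistent with every test.

M2 stuck-at-0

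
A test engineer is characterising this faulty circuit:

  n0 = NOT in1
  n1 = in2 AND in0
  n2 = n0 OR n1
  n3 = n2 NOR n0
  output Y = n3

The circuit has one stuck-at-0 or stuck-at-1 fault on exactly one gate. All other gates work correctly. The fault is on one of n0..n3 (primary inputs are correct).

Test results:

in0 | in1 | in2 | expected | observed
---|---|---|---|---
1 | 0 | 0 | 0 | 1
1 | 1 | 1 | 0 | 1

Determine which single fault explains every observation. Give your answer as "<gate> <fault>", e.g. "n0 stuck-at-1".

n3 stuck-at-1

Fault-free values for test 1 (in0=1, in1=0, in2=0): n0=1, n1=0, n2=1, n3=0, giving Y=0. Observed 1.
Test 1: faults giving observed 1 are {n0 stuck-at-0, n3 stuck-at-1}.
Test 2 (in0=1, in1=1, in2=1): fault-free n0=0, n1=1, n2=1, n3=0 → 0; observed 1. Eliminates n0 stuck-at-0.
Only n3 stuck-at-1 is consistent with every test.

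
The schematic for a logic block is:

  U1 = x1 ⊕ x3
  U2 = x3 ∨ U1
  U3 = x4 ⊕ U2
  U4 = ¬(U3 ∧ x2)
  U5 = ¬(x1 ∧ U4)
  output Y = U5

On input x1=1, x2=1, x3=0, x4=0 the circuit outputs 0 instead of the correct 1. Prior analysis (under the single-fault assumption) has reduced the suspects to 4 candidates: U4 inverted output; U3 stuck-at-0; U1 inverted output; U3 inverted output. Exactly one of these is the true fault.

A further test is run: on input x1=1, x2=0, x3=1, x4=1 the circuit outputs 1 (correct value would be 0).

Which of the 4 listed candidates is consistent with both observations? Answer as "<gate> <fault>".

U4 inverted output

Evaluate each candidate on input x1=1, x2=0, x3=1, x4=1:
  U4 inverted output: U1=0, U2=1, U3=0, U4=0 [inverted output], U5=1 → 1 — matches
  U3 stuck-at-0: U1=0, U2=1, U3=0 [stuck-at-0], U4=1, U5=0 → 0 — eliminated
  U1 inverted output: U1=1 [inverted output], U2=1, U3=0, U4=1, U5=0 → 0 — eliminated
  U3 inverted output: U1=0, U2=1, U3=1 [inverted output], U4=1, U5=0 → 0 — eliminated
Only U4 inverted output reproduces the observed 1.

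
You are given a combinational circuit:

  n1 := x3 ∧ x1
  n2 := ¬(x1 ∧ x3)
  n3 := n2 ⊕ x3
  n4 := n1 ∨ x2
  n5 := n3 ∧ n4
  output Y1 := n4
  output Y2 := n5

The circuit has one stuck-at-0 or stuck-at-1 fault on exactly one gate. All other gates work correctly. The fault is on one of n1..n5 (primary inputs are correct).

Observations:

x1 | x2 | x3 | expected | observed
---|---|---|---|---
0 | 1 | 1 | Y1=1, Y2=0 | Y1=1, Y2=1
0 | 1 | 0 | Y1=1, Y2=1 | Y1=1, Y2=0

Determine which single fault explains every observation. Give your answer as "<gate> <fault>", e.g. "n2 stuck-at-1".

Fault-free values for test 1 (x1=0, x2=1, x3=1): n1=0, n2=1, n3=0, n4=1, n5=0, giving Y1=1, Y2=0. Observed Y1=1, Y2=1.
Test 1: faults giving observed Y1=1, Y2=1 are {n2 stuck-at-0, n3 stuck-at-1, n5 stuck-at-1}.
Test 2 (x1=0, x2=1, x3=0): fault-free n1=0, n2=1, n3=1, n4=1, n5=1 → Y1=1, Y2=1; observed Y1=1, Y2=0. Eliminates n3 stuck-at-1, n5 stuck-at-1.
Only n2 stuck-at-0 is consistent with every test.

n2 stuck-at-0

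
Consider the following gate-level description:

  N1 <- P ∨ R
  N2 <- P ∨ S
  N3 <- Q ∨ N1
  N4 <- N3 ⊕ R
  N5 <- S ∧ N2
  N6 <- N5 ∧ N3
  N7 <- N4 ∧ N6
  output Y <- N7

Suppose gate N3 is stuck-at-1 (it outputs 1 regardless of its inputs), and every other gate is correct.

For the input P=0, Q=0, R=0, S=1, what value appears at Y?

1

Propagate with N3 forced: N1=0, N2=1, N3=1 [stuck-at-1], N4=1, N5=1, N6=1, N7=1.
So Y = 1. (Without the fault it would be 0.)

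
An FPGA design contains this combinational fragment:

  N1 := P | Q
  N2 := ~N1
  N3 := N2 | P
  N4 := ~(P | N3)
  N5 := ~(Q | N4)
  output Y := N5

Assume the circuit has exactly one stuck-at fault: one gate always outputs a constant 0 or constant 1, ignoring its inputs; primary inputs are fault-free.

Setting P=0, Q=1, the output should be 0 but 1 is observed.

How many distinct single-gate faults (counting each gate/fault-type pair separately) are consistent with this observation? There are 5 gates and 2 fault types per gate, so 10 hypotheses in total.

Fault-free: N1=1, N2=0, N3=0, N4=1, N5=0 → 0. Observed 1.
  N1 stuck-at-0: output 0 ✗
  N1 stuck-at-1: output 0 ✗
  N2 stuck-at-0: output 0 ✗
  N2 stuck-at-1: output 0 ✗
  N3 stuck-at-0: output 0 ✗
  N3 stuck-at-1: output 0 ✗
  N4 stuck-at-0: output 0 ✗
  N4 stuck-at-1: output 0 ✗
  N5 stuck-at-0: output 0 ✗
  N5 stuck-at-1: output 1 ✓
Consistent faults: {N5 stuck-at-1} — 1 in all.

1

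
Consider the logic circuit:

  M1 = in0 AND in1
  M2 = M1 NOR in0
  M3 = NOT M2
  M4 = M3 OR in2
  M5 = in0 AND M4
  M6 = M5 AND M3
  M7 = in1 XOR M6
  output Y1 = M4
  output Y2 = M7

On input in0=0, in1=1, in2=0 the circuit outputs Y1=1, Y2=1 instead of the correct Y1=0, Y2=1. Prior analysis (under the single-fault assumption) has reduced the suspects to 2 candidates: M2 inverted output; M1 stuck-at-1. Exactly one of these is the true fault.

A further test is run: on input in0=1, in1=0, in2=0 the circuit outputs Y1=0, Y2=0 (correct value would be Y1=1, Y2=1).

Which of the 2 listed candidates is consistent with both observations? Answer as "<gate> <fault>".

M2 inverted output

Evaluate each candidate on input in0=1, in1=0, in2=0:
  M2 inverted output: M1=0, M2=1 [inverted output], M3=0, M4=0, M5=0, M6=0, M7=0 → Y1=0, Y2=0 — matches
  M1 stuck-at-1: M1=1 [stuck-at-1], M2=0, M3=1, M4=1, M5=1, M6=1, M7=1 → Y1=1, Y2=1 — eliminated
Only M2 inverted output reproduces the observed Y1=0, Y2=0.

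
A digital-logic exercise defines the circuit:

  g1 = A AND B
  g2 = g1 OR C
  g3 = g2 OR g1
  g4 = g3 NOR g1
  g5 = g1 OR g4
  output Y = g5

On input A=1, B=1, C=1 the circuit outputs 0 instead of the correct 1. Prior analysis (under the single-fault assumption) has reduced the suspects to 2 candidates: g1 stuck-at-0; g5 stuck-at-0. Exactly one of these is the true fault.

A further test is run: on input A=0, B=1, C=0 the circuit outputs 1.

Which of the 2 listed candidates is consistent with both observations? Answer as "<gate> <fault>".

g1 stuck-at-0

Evaluate each candidate on input A=0, B=1, C=0:
  g1 stuck-at-0: g1=0 [stuck-at-0], g2=0, g3=0, g4=1, g5=1 → 1 — matches
  g5 stuck-at-0: g1=0, g2=0, g3=0, g4=1, g5=0 [stuck-at-0] → 0 — eliminated
Only g1 stuck-at-0 reproduces the observed 1.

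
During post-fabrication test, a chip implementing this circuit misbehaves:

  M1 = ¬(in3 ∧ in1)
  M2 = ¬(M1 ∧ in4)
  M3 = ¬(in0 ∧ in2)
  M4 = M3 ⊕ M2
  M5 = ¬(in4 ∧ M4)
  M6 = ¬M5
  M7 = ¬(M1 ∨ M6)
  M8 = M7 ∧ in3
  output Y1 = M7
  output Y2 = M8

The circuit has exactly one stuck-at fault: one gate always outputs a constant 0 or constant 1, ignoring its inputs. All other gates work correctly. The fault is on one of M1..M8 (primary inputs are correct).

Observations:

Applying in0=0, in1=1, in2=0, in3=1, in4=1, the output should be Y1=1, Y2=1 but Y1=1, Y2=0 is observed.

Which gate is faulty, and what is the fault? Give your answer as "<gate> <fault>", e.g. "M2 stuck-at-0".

Fault-free values for test 1 (in0=0, in1=1, in2=0, in3=1, in4=1): M1=0, M2=1, M3=1, M4=0, M5=1, M6=0, M7=1, M8=1, giving Y1=1, Y2=1. Observed Y1=1, Y2=0.
Test 1: faults giving observed Y1=1, Y2=0 are {M8 stuck-at-0}.
Only M8 stuck-at-0 is consistent with every test.

M8 stuck-at-0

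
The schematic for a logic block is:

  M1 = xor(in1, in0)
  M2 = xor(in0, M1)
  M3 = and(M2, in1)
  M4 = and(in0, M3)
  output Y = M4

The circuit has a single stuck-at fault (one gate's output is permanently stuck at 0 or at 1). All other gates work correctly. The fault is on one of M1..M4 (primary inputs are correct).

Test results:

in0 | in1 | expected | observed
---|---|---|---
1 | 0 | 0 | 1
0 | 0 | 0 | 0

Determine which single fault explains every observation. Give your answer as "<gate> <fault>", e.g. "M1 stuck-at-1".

M3 stuck-at-1

Fault-free values for test 1 (in0=1, in1=0): M1=1, M2=0, M3=0, M4=0, giving Y=0. Observed 1.
Test 1: faults giving observed 1 are {M3 stuck-at-1, M4 stuck-at-1}.
Test 2 (in0=0, in1=0): fault-free M1=0, M2=0, M3=0, M4=0 → 0; observed 0. Eliminates M4 stuck-at-1.
Only M3 stuck-at-1 is consistent with every test.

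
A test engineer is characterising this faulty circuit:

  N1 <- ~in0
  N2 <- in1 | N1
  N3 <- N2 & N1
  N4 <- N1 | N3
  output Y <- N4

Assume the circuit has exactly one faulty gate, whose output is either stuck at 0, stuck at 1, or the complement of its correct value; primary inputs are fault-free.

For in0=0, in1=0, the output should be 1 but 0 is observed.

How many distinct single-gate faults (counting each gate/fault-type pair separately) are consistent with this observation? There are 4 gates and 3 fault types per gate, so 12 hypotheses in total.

4

Fault-free: N1=1, N2=1, N3=1, N4=1 → 1. Observed 0.
  N1 stuck-at-0: output 0 ✓
  N1 stuck-at-1: output 1 ✗
  N1 inverted output: output 0 ✓
  N2 stuck-at-0: output 1 ✗
  N2 stuck-at-1: output 1 ✗
  N2 inverted output: output 1 ✗
  N3 stuck-at-0: output 1 ✗
  N3 stuck-at-1: output 1 ✗
  N3 inverted output: output 1 ✗
  N4 stuck-at-0: output 0 ✓
  N4 stuck-at-1: output 1 ✗
  N4 inverted output: output 0 ✓
Consistent faults: {N1 stuck-at-0, N1 inverted output, N4 stuck-at-0, N4 inverted output} — 4 in all.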